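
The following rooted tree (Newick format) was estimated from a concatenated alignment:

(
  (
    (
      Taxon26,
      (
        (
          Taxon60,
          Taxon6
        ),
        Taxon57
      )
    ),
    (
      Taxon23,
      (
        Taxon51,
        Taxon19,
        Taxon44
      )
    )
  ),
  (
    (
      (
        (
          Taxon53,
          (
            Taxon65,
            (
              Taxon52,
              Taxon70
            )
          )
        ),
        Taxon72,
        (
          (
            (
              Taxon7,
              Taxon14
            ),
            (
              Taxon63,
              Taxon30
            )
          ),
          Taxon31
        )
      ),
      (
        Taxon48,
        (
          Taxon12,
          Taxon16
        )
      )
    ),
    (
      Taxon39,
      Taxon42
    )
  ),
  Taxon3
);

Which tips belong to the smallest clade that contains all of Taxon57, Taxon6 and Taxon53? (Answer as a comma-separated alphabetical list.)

Taxon12, Taxon14, Taxon16, Taxon19, Taxon23, Taxon26, Taxon3, Taxon30, Taxon31, Taxon39, Taxon42, Taxon44, Taxon48, Taxon51, Taxon52, Taxon53, Taxon57, Taxon6, Taxon60, Taxon63, Taxon65, Taxon7, Taxon70, Taxon72

Tracing Taxon57: it sits inside ((Taxon60,Taxon6),Taxon57).
Tracing Taxon6: it sits inside (Taxon60,Taxon6).
Tracing Taxon53: it sits inside (Taxon53,(Taxon65,(Taxon52,Taxon70))).
The smallest clade enclosing all 3 is the whole tree (their MRCA is the root), so the answer is all 24 tips in alphabetical order.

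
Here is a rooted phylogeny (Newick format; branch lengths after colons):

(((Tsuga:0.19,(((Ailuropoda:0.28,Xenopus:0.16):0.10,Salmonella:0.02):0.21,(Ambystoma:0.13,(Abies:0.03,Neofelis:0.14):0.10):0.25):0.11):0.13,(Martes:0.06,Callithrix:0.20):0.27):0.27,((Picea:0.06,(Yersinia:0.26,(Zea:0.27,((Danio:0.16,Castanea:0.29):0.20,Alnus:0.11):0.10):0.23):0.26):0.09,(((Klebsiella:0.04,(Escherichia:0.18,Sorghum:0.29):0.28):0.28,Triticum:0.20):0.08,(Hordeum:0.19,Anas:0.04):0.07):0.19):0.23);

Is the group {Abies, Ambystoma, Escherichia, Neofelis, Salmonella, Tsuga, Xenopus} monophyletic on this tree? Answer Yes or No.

The MRCA of the listed taxa is the root, so the smallest clade containing them is the whole tree.
That clade also contains Ailuropoda, Alnus, Anas, Callithrix, Castanea, Danio, Hordeum, Klebsiella, Martes, Picea, Sorghum, Triticum, Yersinia, Zea, which are not in the proposed group, so the group is not monophyletic.

No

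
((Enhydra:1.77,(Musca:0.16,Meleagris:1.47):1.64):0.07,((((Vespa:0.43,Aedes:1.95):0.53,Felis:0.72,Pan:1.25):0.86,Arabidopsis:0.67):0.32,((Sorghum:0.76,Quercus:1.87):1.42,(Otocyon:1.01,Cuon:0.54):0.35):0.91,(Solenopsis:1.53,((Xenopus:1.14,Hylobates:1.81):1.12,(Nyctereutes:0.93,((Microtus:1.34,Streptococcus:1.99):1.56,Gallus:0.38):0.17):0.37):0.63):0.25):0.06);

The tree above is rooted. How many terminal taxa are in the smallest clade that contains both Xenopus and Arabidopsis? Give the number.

The MRCA of Xenopus and Arabidopsis is the node subtending ((((Vespa,Aedes),Felis,Pan),Arabidopsis),((Sorghum,Quercus),(Otocyon,Cuon)),(Solenopsis,((Xenopus,Hylobates),(Nyctereutes,((Microtus,Streptococcus),Gallus))))).
That clade contains 16 terminal taxa: Aedes, Arabidopsis, Cuon, Felis, Gallus, Hylobates, Microtus, Nyctereutes, Otocyon, Pan, Quercus, Solenopsis, Sorghum, Streptococcus, Vespa, Xenopus.

16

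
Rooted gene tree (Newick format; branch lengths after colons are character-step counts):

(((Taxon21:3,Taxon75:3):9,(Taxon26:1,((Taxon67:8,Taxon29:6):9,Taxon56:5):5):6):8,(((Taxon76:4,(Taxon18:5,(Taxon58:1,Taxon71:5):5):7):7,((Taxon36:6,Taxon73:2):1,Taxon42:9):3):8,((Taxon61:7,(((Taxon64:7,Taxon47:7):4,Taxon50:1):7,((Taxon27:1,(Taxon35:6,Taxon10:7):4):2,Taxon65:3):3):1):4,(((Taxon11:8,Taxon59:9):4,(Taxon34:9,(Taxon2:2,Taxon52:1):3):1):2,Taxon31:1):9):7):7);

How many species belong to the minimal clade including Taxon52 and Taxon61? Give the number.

14

The MRCA of Taxon52 and Taxon61 is the node subtending ((Taxon61,(((Taxon64,Taxon47),Taxon50),((Taxon27,(Taxon35,Taxon10)),Taxon65))),(((Taxon11,Taxon59),(Taxon34,(Taxon2,Taxon52))),Taxon31)).
That clade contains 14 terminal taxa: Taxon10, Taxon11, Taxon2, Taxon27, Taxon31, Taxon34, Taxon35, Taxon47, Taxon50, Taxon52, Taxon59, Taxon61, Taxon64, Taxon65.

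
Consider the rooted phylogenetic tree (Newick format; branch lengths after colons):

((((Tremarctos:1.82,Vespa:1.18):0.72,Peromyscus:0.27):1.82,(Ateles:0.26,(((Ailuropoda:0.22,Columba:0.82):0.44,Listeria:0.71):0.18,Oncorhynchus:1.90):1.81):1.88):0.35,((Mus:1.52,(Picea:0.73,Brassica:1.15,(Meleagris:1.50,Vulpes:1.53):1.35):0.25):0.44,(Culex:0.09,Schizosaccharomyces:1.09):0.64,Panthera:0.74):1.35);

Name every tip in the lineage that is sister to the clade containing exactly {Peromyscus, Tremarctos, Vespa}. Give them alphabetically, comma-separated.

The clade containing exactly {Peromyscus, Tremarctos, Vespa} attaches to the tree at the node subtending (((Tremarctos,Vespa),Peromyscus),(Ateles,(((Ailuropoda,Columba),Listeria),Oncorhynchus))).
The other lineage descending from that same node — the sister group — is (Ateles,(((Ailuropoda,Columba),Listeria),Oncorhynchus)); its 5 tips in alphabetical order are the answer.

Ailuropoda, Ateles, Columba, Listeria, Oncorhynchus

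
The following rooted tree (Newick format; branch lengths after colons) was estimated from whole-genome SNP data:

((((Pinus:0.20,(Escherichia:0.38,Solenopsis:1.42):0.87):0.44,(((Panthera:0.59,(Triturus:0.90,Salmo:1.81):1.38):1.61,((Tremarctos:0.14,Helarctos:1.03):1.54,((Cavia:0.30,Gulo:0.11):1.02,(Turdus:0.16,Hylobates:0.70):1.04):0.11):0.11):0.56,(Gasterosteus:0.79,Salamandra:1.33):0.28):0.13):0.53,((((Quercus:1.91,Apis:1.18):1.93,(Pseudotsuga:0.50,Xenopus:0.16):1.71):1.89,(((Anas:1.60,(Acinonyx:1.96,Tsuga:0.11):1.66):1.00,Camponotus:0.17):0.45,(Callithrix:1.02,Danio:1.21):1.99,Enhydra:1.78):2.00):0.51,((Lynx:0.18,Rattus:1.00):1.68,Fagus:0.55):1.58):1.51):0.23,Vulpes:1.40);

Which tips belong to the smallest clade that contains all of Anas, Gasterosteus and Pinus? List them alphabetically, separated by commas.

Tracing Anas: it sits inside (Anas,(Acinonyx,Tsuga)).
Tracing Gasterosteus: it sits inside (Gasterosteus,Salamandra).
Tracing Pinus: it sits inside (Pinus,(Escherichia,Solenopsis)).
The smallest clade enclosing all 3 is (((Pinus,(Escherichia,Solenopsis)),(((Panthera,(Triturus,Salmo)),((Tremarctos,Helarctos),((Cavia,Gulo),(Turdus,Hylobates)))),(Gasterosteus,Salamandra))),((((Quercus,Apis),(Pseudotsuga,Xenopus)),(((Anas,(Acinonyx,Tsuga)),Camponotus),(Callithrix,Danio),Enhydra)),((Lynx,Rattus),Fagus))); the answer is its 28 terminal taxa in alphabetical order.

Acinonyx, Anas, Apis, Callithrix, Camponotus, Cavia, Danio, Enhydra, Escherichia, Fagus, Gasterosteus, Gulo, Helarctos, Hylobates, Lynx, Panthera, Pinus, Pseudotsuga, Quercus, Rattus, Salamandra, Salmo, Solenopsis, Tremarctos, Triturus, Tsuga, Turdus, Xenopus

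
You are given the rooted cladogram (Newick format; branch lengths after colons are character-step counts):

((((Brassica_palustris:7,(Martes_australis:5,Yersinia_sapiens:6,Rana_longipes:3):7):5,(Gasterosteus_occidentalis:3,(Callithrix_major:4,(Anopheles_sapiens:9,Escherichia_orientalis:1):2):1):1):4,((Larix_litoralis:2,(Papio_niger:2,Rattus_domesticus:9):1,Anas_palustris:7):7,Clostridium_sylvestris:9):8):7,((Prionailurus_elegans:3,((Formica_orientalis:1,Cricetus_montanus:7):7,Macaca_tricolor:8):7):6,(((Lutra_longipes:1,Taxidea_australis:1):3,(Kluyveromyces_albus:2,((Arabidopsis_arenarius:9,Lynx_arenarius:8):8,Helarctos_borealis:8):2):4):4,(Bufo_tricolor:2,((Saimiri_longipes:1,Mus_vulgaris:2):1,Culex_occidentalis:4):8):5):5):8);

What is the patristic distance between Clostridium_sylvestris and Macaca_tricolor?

The path runs Clostridium_sylvestris → … → MRCA → … → Macaca_tricolor; the MRCA is the root of the tree.
Branch lengths along that path: 9 + 8 + 7 + 8 + 6 + 7 + 8 = 53.

53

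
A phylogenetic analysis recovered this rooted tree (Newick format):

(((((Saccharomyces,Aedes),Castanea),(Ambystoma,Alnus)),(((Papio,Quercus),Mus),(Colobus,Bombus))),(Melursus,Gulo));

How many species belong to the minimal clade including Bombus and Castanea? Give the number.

The MRCA of Bombus and Castanea is the node subtending ((((Saccharomyces,Aedes),Castanea),(Ambystoma,Alnus)),(((Papio,Quercus),Mus),(Colobus,Bombus))).
That clade contains 10 terminal taxa: Aedes, Alnus, Ambystoma, Bombus, Castanea, Colobus, Mus, Papio, Quercus, Saccharomyces.

10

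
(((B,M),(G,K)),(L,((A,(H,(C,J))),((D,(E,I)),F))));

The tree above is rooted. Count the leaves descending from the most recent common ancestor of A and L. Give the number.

The MRCA of A and L is the node subtending (L,((A,(H,(C,J))),((D,(E,I)),F))).
That clade contains 9 terminal taxa: A, C, D, E, F, H, I, J, L.

9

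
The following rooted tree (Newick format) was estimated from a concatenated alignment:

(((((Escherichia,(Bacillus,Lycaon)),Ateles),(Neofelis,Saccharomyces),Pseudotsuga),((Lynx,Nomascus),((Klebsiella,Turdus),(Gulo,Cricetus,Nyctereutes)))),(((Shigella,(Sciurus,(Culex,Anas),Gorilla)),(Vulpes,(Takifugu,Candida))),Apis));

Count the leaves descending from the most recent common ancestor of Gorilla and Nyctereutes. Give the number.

23

The MRCA of Gorilla and Nyctereutes is the root, so the clade is the entire tree.
That clade contains 23 terminal taxa: Anas, Apis, Ateles, Bacillus, Candida, Cricetus, Culex, Escherichia, Gorilla, Gulo, Klebsiella, Lycaon, Lynx, Neofelis, Nomascus, Nyctereutes, Pseudotsuga, Saccharomyces, Sciurus, Shigella, Takifugu, Turdus, Vulpes.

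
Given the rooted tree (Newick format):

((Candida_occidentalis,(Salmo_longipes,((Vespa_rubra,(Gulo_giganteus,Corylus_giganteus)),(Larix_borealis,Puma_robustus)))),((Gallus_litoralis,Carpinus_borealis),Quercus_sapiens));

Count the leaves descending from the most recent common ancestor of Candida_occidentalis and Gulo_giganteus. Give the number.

7

The MRCA of Candida_occidentalis and Gulo_giganteus is the node subtending (Candida_occidentalis,(Salmo_longipes,((Vespa_rubra,(Gulo_giganteus,Corylus_giganteus)),(Larix_borealis,Puma_robustus)))).
That clade contains 7 terminal taxa: Candida_occidentalis, Corylus_giganteus, Gulo_giganteus, Larix_borealis, Puma_robustus, Salmo_longipes, Vespa_rubra.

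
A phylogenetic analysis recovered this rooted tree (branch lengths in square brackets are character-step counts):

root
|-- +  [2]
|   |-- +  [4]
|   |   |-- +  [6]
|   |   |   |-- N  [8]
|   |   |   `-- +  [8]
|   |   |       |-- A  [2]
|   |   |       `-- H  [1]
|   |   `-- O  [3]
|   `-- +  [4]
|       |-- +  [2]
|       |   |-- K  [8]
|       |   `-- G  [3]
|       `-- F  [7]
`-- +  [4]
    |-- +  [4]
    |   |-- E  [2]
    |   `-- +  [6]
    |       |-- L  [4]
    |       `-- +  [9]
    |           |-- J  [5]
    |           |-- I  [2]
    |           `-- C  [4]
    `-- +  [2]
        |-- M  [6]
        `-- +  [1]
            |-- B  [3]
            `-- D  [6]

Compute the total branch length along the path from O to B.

19

The path runs O → … → MRCA → … → B; the MRCA is the root of the tree.
Branch lengths along that path: 3 + 4 + 2 + 4 + 2 + 1 + 3 = 19.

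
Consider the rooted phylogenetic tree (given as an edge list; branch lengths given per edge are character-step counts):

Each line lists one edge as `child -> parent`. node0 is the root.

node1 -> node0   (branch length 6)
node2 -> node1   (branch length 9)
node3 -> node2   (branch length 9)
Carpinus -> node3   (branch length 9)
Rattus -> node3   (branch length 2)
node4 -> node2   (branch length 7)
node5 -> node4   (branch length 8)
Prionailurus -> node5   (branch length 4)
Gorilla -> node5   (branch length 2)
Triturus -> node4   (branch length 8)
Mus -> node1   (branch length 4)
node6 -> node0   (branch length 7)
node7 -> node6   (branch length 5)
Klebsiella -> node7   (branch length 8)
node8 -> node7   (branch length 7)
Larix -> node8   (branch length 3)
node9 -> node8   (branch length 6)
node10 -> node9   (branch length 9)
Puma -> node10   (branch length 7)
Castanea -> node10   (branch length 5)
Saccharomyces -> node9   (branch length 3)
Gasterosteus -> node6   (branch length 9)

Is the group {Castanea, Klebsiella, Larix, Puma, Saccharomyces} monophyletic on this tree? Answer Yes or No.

Yes

The most recent common ancestor of these taxa subtends (Klebsiella,(Larix,((Puma,Castanea),Saccharomyces))).
That clade has exactly 5 tips — every listed taxon and nothing else — so the group is monophyletic.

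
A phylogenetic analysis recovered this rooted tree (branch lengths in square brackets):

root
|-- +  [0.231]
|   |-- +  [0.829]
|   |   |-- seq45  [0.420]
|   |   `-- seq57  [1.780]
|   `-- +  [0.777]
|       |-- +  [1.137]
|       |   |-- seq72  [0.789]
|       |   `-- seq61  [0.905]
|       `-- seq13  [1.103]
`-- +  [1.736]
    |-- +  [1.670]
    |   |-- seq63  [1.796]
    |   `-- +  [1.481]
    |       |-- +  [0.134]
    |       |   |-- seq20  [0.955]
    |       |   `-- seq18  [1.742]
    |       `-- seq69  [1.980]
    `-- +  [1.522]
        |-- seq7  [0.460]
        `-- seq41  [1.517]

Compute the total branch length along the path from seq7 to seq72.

6.652

The path runs seq7 → … → MRCA → … → seq72; the MRCA is the root of the tree.
Branch lengths along that path: 0.460 + 1.522 + 1.736 + 0.231 + 0.777 + 1.137 + 0.789 = 6.652.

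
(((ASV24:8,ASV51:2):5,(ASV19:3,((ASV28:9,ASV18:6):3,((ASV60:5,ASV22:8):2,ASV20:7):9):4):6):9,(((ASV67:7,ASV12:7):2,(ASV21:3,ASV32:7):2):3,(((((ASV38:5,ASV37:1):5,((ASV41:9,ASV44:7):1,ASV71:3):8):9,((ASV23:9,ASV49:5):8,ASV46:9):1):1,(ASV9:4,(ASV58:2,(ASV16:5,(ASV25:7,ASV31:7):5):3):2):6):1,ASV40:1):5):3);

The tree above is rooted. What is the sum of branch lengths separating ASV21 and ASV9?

The path runs ASV21 → … → MRCA → … → ASV9; the MRCA is the node subtending (((ASV67,ASV12),(ASV21,ASV32)),(((((ASV38,ASV37),((ASV41,ASV44),ASV71)),((ASV23,ASV49),ASV46)),(ASV9,(ASV58,(ASV16,(ASV25,ASV31))))),ASV40)).
Branch lengths along that path: 3 + 2 + 3 + 5 + 1 + 6 + 4 = 24.

24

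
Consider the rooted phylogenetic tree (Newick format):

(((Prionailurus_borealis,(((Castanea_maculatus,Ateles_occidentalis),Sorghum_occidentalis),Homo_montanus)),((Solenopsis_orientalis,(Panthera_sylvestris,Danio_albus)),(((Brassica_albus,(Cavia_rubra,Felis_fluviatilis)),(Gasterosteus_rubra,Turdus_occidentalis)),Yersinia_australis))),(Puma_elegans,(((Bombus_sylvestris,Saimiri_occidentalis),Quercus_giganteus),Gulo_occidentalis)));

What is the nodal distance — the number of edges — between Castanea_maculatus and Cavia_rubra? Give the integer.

11

The MRCA of Castanea_maculatus and Cavia_rubra is the node subtending ((Prionailurus_borealis,(((Castanea_maculatus,Ateles_occidentalis),Sorghum_occidentalis),Homo_montanus)),((Solenopsis_orientalis,(Panthera_sylvestris,Danio_albus)),(((Brassica_albus,(Cavia_rubra,Felis_fluviatilis)),(Gasterosteus_rubra,Turdus_occidentalis)),Yersinia_australis))).
From Castanea_maculatus up to that node: 5 branches. From Cavia_rubra up to the same node: 6 branches. Total: 5 + 6 = 11.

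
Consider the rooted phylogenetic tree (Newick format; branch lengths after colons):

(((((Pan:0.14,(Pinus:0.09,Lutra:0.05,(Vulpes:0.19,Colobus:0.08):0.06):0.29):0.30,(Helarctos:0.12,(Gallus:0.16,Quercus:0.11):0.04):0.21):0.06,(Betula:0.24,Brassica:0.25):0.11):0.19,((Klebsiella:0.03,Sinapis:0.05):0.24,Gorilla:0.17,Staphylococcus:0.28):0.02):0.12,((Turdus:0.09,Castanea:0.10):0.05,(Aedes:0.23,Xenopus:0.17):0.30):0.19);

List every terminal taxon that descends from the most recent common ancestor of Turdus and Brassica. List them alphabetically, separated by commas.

Aedes, Betula, Brassica, Castanea, Colobus, Gallus, Gorilla, Helarctos, Klebsiella, Lutra, Pan, Pinus, Quercus, Sinapis, Staphylococcus, Turdus, Vulpes, Xenopus

Tracing Turdus: it sits inside (Turdus,Castanea).
Tracing Brassica: it sits inside (Betula,Brassica).
The smallest clade enclosing both is the whole tree (their MRCA is the root), so the answer is all 18 tips in alphabetical order.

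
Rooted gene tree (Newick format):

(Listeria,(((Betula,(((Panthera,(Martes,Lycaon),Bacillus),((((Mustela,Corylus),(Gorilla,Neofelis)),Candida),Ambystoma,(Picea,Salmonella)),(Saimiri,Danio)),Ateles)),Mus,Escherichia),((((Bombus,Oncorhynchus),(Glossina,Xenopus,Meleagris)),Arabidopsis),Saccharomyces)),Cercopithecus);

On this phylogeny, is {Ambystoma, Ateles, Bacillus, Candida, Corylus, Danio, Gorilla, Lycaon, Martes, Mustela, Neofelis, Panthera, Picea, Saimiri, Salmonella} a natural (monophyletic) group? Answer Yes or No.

Yes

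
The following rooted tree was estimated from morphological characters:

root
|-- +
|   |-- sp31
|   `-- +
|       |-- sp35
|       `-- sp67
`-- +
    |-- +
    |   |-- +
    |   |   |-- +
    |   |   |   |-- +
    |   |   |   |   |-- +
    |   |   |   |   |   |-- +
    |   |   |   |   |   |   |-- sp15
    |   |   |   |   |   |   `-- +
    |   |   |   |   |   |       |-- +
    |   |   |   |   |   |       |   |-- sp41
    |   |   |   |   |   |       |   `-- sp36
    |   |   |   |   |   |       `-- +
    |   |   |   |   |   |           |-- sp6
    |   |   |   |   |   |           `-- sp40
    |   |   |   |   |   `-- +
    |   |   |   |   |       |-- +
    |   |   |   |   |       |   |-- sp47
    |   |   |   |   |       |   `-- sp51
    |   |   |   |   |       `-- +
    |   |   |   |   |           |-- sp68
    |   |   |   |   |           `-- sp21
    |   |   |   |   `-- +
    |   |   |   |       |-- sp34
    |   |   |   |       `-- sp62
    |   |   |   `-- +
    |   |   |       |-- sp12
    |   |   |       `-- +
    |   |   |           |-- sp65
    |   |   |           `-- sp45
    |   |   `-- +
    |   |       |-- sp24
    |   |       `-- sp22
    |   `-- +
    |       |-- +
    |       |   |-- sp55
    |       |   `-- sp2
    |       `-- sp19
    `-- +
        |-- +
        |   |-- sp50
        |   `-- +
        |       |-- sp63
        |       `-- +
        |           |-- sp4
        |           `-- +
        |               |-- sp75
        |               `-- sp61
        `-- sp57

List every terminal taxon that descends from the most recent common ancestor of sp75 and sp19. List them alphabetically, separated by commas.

Tracing sp75: it sits inside (sp75,sp61).
Tracing sp19: it sits inside ((sp55,sp2),sp19).
The smallest clade enclosing both is (((((((sp15,((sp41,sp36),(sp6,sp40))),((sp47,sp51),(sp68,sp21))),(sp34,sp62)),(sp12,(sp65,sp45))),(sp24,sp22)),((sp55,sp2),sp19)),((sp50,(sp63,(sp4,(sp75,sp61)))),sp57)); the answer is its 25 terminal taxa in alphabetical order.

sp12, sp15, sp19, sp2, sp21, sp22, sp24, sp34, sp36, sp4, sp40, sp41, sp45, sp47, sp50, sp51, sp55, sp57, sp6, sp61, sp62, sp63, sp65, sp68, sp75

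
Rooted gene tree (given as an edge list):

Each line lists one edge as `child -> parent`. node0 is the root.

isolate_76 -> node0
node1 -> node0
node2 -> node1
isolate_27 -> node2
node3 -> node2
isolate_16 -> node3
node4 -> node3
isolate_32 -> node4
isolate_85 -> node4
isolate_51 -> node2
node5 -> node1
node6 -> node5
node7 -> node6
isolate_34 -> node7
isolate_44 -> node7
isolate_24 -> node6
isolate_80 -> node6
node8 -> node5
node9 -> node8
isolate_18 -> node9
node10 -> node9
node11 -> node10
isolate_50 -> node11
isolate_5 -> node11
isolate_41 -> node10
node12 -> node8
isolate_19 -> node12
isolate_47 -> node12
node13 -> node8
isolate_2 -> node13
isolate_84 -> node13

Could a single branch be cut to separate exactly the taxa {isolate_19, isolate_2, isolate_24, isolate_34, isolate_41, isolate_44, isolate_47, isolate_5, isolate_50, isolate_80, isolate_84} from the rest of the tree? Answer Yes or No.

No

The MRCA of the listed taxa subtends (((isolate_34,isolate_44),isolate_24,isolate_80),((isolate_18,((isolate_50,isolate_5),isolate_41)),(isolate_19,isolate_47),(isolate_2,isolate_84))).
That clade also contains isolate_18, which is not in the proposed group, so the group is not monophyletic.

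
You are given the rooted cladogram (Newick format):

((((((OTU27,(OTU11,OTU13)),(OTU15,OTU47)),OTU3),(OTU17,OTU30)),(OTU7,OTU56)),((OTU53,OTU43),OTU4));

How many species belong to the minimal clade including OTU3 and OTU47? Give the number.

The MRCA of OTU3 and OTU47 is the node subtending (((OTU27,(OTU11,OTU13)),(OTU15,OTU47)),OTU3).
That clade contains 6 terminal taxa: OTU11, OTU13, OTU15, OTU27, OTU3, OTU47.

6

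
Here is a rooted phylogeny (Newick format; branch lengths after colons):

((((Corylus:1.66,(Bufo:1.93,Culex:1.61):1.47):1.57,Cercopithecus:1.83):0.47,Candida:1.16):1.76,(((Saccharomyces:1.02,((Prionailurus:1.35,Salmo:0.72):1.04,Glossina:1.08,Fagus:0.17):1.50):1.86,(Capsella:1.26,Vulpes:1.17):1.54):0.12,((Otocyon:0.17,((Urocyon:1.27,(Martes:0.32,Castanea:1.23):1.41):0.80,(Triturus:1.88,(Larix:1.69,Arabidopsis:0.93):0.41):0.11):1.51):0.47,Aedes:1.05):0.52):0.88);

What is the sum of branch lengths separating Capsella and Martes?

The path runs Capsella → … → MRCA → … → Martes; the MRCA is the node subtending (((Saccharomyces,((Prionailurus,Salmo),Glossina,Fagus)),(Capsella,Vulpes)),((Otocyon,((Urocyon,(Martes,Castanea)),(Triturus,(Larix,Arabidopsis)))),Aedes)).
Branch lengths along that path: 1.26 + 1.54 + 0.12 + 0.52 + 0.47 + 1.51 + 0.80 + 1.41 + 0.32 = 7.95.

7.95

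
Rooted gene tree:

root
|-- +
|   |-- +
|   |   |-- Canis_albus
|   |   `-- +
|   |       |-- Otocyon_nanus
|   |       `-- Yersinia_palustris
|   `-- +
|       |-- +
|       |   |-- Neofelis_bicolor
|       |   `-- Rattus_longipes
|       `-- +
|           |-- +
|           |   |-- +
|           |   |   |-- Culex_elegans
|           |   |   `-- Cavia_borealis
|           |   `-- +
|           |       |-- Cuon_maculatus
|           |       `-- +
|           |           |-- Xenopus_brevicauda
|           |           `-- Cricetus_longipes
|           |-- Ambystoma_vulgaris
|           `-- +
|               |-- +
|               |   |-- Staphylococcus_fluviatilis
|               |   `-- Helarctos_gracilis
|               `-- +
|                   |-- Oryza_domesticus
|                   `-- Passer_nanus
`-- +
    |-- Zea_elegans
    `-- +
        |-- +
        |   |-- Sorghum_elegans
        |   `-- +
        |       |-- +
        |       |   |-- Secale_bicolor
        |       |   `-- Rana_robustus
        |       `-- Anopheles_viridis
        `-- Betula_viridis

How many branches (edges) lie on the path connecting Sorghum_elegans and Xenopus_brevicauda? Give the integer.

The MRCA of Sorghum_elegans and Xenopus_brevicauda is the root of the tree.
From Sorghum_elegans up to that node: 4 branches. From Xenopus_brevicauda up to the same node: 7 branches. Total: 4 + 7 = 11.

11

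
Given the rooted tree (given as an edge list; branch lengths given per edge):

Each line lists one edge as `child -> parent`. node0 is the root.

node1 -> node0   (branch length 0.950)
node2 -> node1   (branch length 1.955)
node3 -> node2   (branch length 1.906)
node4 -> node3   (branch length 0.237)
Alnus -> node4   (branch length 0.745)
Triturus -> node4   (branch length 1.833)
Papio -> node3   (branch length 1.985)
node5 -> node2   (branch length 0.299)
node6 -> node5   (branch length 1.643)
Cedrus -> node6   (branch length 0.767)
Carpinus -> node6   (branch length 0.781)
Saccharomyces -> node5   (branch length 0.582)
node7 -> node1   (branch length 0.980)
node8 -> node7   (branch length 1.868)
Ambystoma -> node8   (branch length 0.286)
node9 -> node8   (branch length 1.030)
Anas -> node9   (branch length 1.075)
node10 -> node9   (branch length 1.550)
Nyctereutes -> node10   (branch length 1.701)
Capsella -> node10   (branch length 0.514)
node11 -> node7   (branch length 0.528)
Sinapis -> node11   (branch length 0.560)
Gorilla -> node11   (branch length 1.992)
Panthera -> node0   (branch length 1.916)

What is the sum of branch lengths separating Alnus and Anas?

The path runs Alnus → … → MRCA → … → Anas; the MRCA is the node subtending ((((Alnus,Triturus),Papio),((Cedrus,Carpinus),Saccharomyces)),((Ambystoma,(Anas,(Nyctereutes,Capsella))),(Sinapis,Gorilla))).
Branch lengths along that path: 0.745 + 0.237 + 1.906 + 1.955 + 0.980 + 1.868 + 1.030 + 1.075 = 9.796.

9.796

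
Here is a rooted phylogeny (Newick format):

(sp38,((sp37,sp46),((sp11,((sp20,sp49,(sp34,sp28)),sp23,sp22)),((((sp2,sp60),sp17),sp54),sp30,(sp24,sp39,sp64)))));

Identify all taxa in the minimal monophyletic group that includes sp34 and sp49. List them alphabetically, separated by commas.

Tracing sp34: it sits inside (sp34,sp28).
Tracing sp49: it sits inside (sp20,sp49,(sp34,sp28)).
The smallest clade enclosing both is (sp20,sp49,(sp34,sp28)); the answer is its 4 terminal taxa in alphabetical order.

sp20, sp28, sp34, sp49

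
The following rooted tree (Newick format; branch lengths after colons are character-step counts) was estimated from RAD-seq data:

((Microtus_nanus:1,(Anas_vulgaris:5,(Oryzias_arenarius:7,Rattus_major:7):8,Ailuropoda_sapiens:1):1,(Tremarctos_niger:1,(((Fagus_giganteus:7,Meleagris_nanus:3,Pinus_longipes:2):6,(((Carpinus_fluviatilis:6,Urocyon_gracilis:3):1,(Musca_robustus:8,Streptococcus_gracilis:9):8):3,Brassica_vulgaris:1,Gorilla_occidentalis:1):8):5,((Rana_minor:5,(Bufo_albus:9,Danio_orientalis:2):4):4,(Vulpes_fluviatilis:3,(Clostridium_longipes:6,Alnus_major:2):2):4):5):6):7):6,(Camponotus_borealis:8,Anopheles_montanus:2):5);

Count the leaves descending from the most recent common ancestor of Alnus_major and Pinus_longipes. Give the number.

15

The MRCA of Alnus_major and Pinus_longipes is the node subtending (((Fagus_giganteus,Meleagris_nanus,Pinus_longipes),(((Carpinus_fluviatilis,Urocyon_gracilis),(Musca_robustus,Streptococcus_gracilis)),Brassica_vulgaris,Gorilla_occidentalis)),((Rana_minor,(Bufo_albus,Danio_orientalis)),(Vulpes_fluviatilis,(Clostridium_longipes,Alnus_major)))).
That clade contains 15 terminal taxa: Alnus_major, Brassica_vulgaris, Bufo_albus, Carpinus_fluviatilis, Clostridium_longipes, Danio_orientalis, Fagus_giganteus, Gorilla_occidentalis, Meleagris_nanus, Musca_robustus, Pinus_longipes, Rana_minor, Streptococcus_gracilis, Urocyon_gracilis, Vulpes_fluviatilis.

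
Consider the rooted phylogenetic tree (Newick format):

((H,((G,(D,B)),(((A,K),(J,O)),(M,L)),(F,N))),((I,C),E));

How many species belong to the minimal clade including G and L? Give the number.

11

The MRCA of G and L is the node subtending ((G,(D,B)),(((A,K),(J,O)),(M,L)),(F,N)).
That clade contains 11 terminal taxa: A, B, D, F, G, J, K, L, M, N, O.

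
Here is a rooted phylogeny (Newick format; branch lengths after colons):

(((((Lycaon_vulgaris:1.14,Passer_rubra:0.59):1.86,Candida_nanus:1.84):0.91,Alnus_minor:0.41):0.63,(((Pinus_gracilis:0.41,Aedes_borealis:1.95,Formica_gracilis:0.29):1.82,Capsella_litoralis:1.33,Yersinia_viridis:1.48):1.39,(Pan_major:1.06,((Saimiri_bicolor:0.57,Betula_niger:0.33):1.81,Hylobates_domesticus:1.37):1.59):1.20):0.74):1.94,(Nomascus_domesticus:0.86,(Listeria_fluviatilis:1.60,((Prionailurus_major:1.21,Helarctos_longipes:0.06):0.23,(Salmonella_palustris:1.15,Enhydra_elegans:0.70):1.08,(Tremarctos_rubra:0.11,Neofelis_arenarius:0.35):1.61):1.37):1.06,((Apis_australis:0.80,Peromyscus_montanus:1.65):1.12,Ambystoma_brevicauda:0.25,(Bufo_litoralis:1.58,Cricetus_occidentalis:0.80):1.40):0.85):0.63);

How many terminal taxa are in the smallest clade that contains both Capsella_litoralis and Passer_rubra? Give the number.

The MRCA of Capsella_litoralis and Passer_rubra is the node subtending ((((Lycaon_vulgaris,Passer_rubra),Candida_nanus),Alnus_minor),(((Pinus_gracilis,Aedes_borealis,Formica_gracilis),Capsella_litoralis,Yersinia_viridis),(Pan_major,((Saimiri_bicolor,Betula_niger),Hylobates_domesticus)))).
That clade contains 13 terminal taxa: Aedes_borealis, Alnus_minor, Betula_niger, Candida_nanus, Capsella_litoralis, Formica_gracilis, Hylobates_domesticus, Lycaon_vulgaris, Pan_major, Passer_rubra, Pinus_gracilis, Saimiri_bicolor, Yersinia_viridis.

13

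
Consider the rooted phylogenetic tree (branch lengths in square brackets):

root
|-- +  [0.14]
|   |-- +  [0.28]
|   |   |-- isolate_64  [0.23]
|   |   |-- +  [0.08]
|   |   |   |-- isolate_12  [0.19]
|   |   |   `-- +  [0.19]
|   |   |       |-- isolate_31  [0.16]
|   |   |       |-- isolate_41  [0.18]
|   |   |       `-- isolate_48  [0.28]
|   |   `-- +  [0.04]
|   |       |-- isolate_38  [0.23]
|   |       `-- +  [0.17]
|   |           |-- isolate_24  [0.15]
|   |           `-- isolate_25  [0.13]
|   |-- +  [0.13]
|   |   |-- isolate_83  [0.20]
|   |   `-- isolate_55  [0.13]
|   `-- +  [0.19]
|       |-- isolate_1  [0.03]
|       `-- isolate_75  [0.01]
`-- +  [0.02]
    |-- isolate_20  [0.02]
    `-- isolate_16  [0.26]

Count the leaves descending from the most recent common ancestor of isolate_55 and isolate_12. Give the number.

12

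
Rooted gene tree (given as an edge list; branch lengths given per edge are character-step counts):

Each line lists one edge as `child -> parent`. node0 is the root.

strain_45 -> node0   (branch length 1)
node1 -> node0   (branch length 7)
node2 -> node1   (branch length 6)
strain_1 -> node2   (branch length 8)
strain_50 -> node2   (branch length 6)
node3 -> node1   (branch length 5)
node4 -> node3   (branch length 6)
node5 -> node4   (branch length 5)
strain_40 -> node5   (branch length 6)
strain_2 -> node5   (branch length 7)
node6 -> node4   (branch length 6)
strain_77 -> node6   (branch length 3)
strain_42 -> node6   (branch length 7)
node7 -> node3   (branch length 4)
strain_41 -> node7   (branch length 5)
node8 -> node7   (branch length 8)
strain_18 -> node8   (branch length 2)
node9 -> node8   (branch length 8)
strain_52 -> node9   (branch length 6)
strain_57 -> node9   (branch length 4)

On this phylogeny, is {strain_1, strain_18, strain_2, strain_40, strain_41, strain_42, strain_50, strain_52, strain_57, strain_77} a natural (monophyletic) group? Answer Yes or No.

Yes

The most recent common ancestor of these taxa subtends ((strain_1,strain_50),(((strain_40,strain_2),(strain_77,strain_42)),(strain_41,(strain_18,(strain_52,strain_57))))).
That clade has exactly 10 tips — every listed taxon and nothing else — so the group is monophyletic.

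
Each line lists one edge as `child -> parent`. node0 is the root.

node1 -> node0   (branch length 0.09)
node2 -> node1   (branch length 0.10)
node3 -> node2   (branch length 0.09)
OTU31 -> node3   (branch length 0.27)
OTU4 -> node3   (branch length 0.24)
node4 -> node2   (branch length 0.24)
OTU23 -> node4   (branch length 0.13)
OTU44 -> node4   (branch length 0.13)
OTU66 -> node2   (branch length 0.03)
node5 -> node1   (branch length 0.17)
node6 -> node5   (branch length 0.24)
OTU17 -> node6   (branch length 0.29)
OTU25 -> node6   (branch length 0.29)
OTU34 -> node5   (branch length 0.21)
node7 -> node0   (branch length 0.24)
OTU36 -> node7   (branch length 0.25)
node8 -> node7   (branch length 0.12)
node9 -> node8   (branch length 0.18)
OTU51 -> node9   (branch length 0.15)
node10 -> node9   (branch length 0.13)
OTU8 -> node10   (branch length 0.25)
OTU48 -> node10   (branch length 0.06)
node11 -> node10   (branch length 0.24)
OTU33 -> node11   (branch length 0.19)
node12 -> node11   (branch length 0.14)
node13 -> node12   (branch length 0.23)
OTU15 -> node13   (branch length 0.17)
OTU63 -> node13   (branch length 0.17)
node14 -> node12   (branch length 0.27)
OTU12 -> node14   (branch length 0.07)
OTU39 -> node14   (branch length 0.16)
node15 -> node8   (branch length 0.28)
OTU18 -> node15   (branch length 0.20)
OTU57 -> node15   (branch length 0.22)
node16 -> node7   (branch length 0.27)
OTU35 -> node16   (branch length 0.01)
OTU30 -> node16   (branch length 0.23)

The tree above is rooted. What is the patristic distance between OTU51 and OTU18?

0.81

The path runs OTU51 → … → MRCA → … → OTU18; the MRCA is the node subtending ((OTU51,(OTU8,OTU48,(OTU33,((OTU15,OTU63),(OTU12,OTU39))))),(OTU18,OTU57)).
Branch lengths along that path: 0.15 + 0.18 + 0.28 + 0.20 = 0.81.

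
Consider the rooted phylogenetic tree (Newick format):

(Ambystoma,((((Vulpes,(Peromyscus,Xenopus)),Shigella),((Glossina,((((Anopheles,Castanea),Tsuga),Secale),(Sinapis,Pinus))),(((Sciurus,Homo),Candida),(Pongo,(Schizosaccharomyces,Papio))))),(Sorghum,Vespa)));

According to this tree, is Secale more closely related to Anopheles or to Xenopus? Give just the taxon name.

Anopheles

The MRCA of Secale and Anopheles subtends (((Anopheles,Castanea),Tsuga),Secale) (4 taxa).
The MRCA of Secale and Xenopus subtends (((Vulpes,(Peromyscus,Xenopus)),Shigella),((Glossina,((((Anopheles,Castanea),Tsuga),Secale),(Sinapis,Pinus))),(((Sciurus,Homo),Candida),(Pongo,(Schizosaccharomyces,Papio))))) (17 taxa).
The first is nested inside the second, so Secale shares a more recent common ancestor with Anopheles.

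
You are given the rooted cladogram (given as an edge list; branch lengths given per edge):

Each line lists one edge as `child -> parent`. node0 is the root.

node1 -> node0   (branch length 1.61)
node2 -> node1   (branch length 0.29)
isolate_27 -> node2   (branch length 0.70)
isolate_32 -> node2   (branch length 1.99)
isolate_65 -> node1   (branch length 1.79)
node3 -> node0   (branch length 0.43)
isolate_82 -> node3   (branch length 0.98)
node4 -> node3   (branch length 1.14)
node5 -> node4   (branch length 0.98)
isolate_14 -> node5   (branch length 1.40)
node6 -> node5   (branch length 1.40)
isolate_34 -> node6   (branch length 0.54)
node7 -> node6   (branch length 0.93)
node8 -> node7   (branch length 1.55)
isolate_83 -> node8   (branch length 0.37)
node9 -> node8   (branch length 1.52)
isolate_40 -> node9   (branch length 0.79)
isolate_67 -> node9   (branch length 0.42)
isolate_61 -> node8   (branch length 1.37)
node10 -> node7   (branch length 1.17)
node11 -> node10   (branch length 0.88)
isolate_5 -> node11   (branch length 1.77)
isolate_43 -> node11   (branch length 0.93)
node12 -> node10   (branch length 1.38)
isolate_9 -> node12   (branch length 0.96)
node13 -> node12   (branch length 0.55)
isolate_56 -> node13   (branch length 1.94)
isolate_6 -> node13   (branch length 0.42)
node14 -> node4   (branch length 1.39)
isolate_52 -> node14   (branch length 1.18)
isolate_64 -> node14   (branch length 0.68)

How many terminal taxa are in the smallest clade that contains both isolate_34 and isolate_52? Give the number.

The MRCA of isolate_34 and isolate_52 is the node subtending ((isolate_14,(isolate_34,((isolate_83,(isolate_40,isolate_67),isolate_61),((isolate_5,isolate_43),(isolate_9,(isolate_56,isolate_6)))))),(isolate_52,isolate_64)).
That clade contains 13 terminal taxa: isolate_14, isolate_34, isolate_40, isolate_43, isolate_5, isolate_52, isolate_56, isolate_6, isolate_61, isolate_64, isolate_67, isolate_83, isolate_9.

13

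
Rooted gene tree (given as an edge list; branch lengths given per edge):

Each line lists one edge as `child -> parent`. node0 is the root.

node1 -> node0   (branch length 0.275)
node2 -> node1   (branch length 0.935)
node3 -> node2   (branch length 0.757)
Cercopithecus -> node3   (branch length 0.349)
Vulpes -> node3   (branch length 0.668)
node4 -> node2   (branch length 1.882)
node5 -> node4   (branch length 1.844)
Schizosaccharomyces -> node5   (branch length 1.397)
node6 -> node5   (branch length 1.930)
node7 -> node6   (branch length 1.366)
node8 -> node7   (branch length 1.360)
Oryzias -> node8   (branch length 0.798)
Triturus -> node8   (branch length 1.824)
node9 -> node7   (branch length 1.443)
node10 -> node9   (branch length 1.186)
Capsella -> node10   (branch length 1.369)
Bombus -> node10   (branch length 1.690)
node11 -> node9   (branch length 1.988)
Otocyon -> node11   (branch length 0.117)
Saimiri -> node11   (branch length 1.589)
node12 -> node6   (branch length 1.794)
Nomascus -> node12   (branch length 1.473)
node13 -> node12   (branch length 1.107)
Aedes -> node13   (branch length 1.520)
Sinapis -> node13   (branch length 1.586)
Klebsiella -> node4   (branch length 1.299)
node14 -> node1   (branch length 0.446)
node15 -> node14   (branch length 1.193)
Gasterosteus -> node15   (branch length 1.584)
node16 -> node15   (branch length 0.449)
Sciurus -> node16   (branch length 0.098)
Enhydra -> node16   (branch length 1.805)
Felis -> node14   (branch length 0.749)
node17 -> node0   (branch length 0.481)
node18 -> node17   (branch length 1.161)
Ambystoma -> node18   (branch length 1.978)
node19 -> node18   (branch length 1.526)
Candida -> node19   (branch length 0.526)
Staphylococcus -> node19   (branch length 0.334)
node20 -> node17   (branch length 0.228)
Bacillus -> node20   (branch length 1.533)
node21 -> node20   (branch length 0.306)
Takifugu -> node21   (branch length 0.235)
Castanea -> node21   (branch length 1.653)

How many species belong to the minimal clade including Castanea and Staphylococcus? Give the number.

6

The MRCA of Castanea and Staphylococcus is the node subtending ((Ambystoma,(Candida,Staphylococcus)),(Bacillus,(Takifugu,Castanea))).
That clade contains 6 terminal taxa: Ambystoma, Bacillus, Candida, Castanea, Staphylococcus, Takifugu.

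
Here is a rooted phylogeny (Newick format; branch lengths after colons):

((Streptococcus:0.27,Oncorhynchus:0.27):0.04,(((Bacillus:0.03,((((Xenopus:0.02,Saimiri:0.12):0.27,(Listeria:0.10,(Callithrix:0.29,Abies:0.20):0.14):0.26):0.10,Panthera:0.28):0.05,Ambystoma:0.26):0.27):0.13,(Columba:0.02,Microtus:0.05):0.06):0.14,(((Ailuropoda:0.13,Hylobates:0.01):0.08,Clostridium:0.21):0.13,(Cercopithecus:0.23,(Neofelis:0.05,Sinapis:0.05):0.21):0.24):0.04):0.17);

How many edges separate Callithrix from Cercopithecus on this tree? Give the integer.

The MRCA of Callithrix and Cercopithecus is the node subtending (((Bacillus,((((Xenopus,Saimiri),(Listeria,(Callithrix,Abies))),Panthera),Ambystoma)),(Columba,Microtus)),(((Ailuropoda,Hylobates),Clostridium),(Cercopithecus,(Neofelis,Sinapis)))).
From Callithrix up to that node: 8 branches. From Cercopithecus up to the same node: 3 branches. Total: 8 + 3 = 11.

11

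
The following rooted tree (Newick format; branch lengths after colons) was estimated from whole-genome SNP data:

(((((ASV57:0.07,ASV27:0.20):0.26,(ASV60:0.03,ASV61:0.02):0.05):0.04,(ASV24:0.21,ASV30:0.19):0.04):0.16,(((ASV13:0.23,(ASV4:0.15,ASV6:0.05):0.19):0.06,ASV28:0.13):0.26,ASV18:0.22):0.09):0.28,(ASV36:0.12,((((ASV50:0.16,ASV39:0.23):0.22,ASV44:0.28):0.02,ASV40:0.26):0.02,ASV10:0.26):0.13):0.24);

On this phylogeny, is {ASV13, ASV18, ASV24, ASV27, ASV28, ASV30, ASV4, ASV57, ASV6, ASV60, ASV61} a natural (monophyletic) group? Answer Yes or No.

Yes

The most recent common ancestor of these taxa subtends ((((ASV57,ASV27),(ASV60,ASV61)),(ASV24,ASV30)),(((ASV13,(ASV4,ASV6)),ASV28),ASV18)).
That clade has exactly 11 tips — every listed taxon and nothing else — so the group is monophyletic.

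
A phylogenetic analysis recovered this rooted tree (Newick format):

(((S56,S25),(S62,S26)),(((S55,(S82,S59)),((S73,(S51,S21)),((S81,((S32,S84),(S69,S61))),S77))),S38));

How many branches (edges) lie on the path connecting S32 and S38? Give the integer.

The MRCA of S32 and S38 is the node subtending (((S55,(S82,S59)),((S73,(S51,S21)),((S81,((S32,S84),(S69,S61))),S77))),S38).
From S32 up to that node: 7 branches. From S38 up to the same node: 1 branch. Total: 7 + 1 = 8.

8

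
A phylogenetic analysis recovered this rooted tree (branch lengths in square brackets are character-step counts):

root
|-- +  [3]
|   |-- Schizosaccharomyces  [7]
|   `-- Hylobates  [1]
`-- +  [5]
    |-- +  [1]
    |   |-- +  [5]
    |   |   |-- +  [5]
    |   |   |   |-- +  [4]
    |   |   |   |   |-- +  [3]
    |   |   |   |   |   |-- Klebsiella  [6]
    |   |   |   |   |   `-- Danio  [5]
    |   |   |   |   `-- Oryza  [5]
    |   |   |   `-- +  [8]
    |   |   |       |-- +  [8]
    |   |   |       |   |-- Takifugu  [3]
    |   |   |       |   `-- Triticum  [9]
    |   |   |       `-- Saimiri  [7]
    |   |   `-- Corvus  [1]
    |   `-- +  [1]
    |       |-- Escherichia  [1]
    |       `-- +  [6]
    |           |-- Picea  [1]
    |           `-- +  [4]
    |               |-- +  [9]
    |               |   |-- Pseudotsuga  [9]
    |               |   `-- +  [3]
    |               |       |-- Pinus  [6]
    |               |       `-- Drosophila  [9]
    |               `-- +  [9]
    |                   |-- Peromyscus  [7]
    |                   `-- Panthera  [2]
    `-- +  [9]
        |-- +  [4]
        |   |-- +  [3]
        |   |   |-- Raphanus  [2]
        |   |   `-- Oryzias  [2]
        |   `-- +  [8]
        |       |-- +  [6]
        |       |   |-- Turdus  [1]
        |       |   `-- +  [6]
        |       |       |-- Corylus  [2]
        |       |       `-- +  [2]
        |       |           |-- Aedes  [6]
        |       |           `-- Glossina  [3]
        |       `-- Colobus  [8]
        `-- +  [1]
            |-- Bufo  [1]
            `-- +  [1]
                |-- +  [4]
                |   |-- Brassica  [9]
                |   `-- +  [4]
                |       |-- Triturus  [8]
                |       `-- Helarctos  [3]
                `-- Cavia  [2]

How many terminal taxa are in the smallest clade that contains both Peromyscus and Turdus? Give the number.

26

The MRCA of Peromyscus and Turdus is the node subtending ((((((Klebsiella,Danio),Oryza),((Takifugu,Triticum),Saimiri)),Corvus),(Escherichia,(Picea,((Pseudotsuga,(Pinus,Drosophila)),(Peromyscus,Panthera))))),(((Raphanus,Oryzias),((Turdus,(Corylus,(Aedes,Glossina))),Colobus)),(Bufo,((Brassica,(Triturus,Helarctos)),Cavia)))).
That clade contains 26 terminal taxa: Aedes, Brassica, Bufo, Cavia, Colobus, Corvus, Corylus, Danio, Drosophila, Escherichia, Glossina, Helarctos, Klebsiella, Oryza, Oryzias, Panthera, Peromyscus, Picea, Pinus, Pseudotsuga, Raphanus, Saimiri, Takifugu, Triticum, Triturus, Turdus.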